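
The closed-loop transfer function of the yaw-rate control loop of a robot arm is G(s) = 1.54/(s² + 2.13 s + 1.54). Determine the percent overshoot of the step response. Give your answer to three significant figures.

Matching coefficients with s² + 2ζω_n s + ω_n² gives ω_n² = 1.54 ⇒ ω_n = 1.24 rad/s, and ζ = 2.13/(2ω_n) = 0.858.
%OS = 100·exp(−πζ/√(1−ζ²)) = 0.523%.

%OS ≈ 0.523%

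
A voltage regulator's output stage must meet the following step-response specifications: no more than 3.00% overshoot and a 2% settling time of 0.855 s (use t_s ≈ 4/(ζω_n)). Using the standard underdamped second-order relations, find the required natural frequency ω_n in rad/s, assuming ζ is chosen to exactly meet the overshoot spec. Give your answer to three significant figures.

ω_n ≈ 6.28 rad/s

Inverting the overshoot relation: ζ = |ln 0.0300|/√(π² + ln²0.0300) = 0.745.
Then ω_n = 4/(ζ t_s) = 4/(0.745 × 0.855) = 6.28 rad/s.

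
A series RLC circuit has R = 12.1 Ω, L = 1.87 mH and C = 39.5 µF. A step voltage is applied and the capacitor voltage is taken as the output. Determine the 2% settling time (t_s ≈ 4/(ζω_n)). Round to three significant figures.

t_s ≈ 0.00124 s

For a series RLC circuit (capacitor voltage as output), ω_n = 1/√(LC) = 1/√(1.87 mH · 39.5 µF) = 3680 rad/s.
ζ = (R/2)·√(C/L) = (12.1/2)·√(39.5 µF/1.87 mH) = 0.879.
t_s ≈ 4/(ζω_n) = 0.00124 s.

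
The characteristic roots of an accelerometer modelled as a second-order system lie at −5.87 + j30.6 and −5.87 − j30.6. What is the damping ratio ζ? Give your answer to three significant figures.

ζ ≈ 0.188

The poles are at −σ ± jω_d with σ = 5.87 and ω_d = 30.6, so ω_n = √(σ²+ω_d²) = 31.2 rad/s and ζ = σ/ω_n = 0.188.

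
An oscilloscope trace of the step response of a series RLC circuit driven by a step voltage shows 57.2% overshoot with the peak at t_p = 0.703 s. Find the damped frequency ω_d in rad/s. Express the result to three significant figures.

ω_d ≈ 4.47 rad/s

t_p = π/ω_d, so ω_d = π/0.703 = 4.47 rad/s.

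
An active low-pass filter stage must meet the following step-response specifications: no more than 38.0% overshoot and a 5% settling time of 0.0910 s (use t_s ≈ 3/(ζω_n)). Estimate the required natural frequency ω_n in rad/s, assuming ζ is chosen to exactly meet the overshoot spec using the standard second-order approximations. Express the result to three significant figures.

ω_n ≈ 112 rad/s

Inverting the overshoot relation: ζ = |ln 0.380|/√(π² + ln²0.380) = 0.294.
From t_s ≈ 3/(ζω_n): ω_n = 3/(ζ·t_s) = 3/(0.294·0.0910) = 112 rad/s.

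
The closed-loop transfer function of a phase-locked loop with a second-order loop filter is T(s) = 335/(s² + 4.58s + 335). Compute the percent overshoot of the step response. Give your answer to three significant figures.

ω_n = √335 = 18.3 rad/s; ζ = 4.58/(2·18.3) = 0.125.
%OS = 100 e^{−πζ/√(1−ζ²)} with ζ = 0.125 gives 67.3%.

%OS ≈ 67.3%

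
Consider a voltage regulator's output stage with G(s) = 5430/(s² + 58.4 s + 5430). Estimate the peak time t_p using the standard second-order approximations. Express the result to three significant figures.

Matching coefficients with s² + 2ζω_n s + ω_n² gives ω_n² = 5430 ⇒ ω_n = 73.7 rad/s, and ζ = 58.4/(2ω_n) = 0.396.
ω_d = 73.7·√(1 − 0.396²) = 67.7 rad/s. Then t_p = π/ω_d = 0.0464 s.

t_p ≈ 0.0464 s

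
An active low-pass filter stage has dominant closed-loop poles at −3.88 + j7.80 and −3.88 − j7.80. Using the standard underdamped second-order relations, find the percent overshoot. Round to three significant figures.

%OS ≈ 21.0%

|pole| = ω_n = √(3.88² + 7.80²) = 8.71 rad/s; ζ = cos θ = σ/ω_n = 0.445.
%OS = 100·exp(−πζ/√(1−ζ²)) = 21.0%.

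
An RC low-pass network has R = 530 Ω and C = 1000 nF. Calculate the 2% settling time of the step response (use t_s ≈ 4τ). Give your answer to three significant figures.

t_s ≈ 0.00212 s

τ = RC = 530 × 1000 nF = 0.000530 s.
t_s ≈ 4τ = 0.00212 s.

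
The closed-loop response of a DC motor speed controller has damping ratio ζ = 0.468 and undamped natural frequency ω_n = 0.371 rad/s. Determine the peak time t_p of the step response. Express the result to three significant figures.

t_p ≈ 9.58 s

The damped frequency is ω_d = ω_n√(1−ζ²) = 0.371·√(1−0.219) = 0.328 rad/s.
Peak time t_p = π/ω_d = π/0.328 = 9.58 s.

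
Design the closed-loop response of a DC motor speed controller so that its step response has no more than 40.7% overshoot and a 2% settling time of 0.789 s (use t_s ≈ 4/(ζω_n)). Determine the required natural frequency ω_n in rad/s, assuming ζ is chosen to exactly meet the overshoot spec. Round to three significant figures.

ζ = −ln(OS)/√(π² + (ln OS)²). With OS = 0.407, ln OS = −0.8989 and ζ = 0.8989/3.268 = 0.275.
Then ω_n = 4/(ζ t_s) = 4/(0.275 × 0.789) = 18.4 rad/s.

ω_n ≈ 18.4 rad/s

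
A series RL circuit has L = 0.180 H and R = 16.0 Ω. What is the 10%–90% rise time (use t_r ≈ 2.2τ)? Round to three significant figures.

τ = L/R = 0.180/16.0 = 0.0112 s.
t_r ≈ 2.2τ = 0.0248 s.

t_r ≈ 0.0248 s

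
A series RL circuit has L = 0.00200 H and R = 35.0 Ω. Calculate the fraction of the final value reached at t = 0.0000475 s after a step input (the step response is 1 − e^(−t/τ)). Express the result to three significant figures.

y/y_∞ ≈ 0.564

τ = L/R = 0.00200/35.0 = 0.0000571 s.
y(t)/y_∞ = 1 − e^(−t/τ) = 1 − e^(−0.0000475/0.0000571) = 1 − e^(−0.831) = 0.564.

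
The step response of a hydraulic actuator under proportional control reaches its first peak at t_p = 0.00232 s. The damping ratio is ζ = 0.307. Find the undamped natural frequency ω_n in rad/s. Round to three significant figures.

ω_n ≈ 1420 rad/s

Peak time t_p = π/ω_d, so ω_d = π/t_p = π/0.00232 = 1350 rad/s.
ω_n = ω_d/√(1−ζ²) = 1350/√0.906 = 1420 rad/s.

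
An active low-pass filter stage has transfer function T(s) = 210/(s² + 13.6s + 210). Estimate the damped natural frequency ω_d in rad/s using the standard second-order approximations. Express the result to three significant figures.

Comparing the denominator to s² + 2ζω_n s + ω_n²: ω_n = √210 = 14.5 rad/s, and 2ζω_n = 13.6 so ζ = 13.6/(2·14.5) = 0.469.
ω_d = 14.5·√(1 − 0.469²) = 12.8 rad/s.

ω_d ≈ 12.8 rad/s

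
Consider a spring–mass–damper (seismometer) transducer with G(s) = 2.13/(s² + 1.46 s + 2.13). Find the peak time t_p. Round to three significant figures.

t_p ≈ 2.49 s

ω_n = √2.13 = 1.46 rad/s; ζ = 1.46/(2·1.46) = 0.500.
ω_d = 1.46·√(1 − 0.500²) = 1.26 rad/s. Then t_p = π/ω_d = 2.49 s.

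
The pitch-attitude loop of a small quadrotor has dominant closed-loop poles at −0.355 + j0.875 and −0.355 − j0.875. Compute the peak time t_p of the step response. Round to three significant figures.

t_p = π/ω_d with ω_d = 0.875 (the imaginary part), so t_p = 3.59 s.

t_p ≈ 3.59 s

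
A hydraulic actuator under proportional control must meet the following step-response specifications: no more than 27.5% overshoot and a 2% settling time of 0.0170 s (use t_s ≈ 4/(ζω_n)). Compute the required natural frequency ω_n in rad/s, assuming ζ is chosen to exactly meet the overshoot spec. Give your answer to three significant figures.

ζ = −ln(OS)/√(π² + (ln OS)²). With OS = 0.275, ln OS = −1.291 and ζ = 1.291/3.397 = 0.380.
Then ω_n = 4/(ζ t_s) = 4/(0.380 × 0.0170) = 619 rad/s.

ω_n ≈ 619 rad/s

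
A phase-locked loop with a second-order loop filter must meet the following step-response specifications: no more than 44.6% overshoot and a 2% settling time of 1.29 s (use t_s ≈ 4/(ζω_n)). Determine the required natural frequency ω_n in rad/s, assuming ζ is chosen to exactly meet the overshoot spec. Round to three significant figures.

From %OS = 100·exp(−πζ/√(1−ζ²)), invert to get ζ = −ln(OS)/√(π² + ln²(OS)) with OS = 0.446.
−ln 0.446 = 0.8074, so ζ = 0.8074/√(π² + 0.6520) = 0.249.
From t_s ≈ 4/(ζω_n): ω_n = 4/(ζ·t_s) = 4/(0.249·1.29) = 12.5 rad/s.

ω_n ≈ 12.5 rad/s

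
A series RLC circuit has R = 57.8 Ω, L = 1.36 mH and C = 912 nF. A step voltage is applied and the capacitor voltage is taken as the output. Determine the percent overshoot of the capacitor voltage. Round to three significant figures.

%OS ≈ 2.89%

For a series RLC circuit (capacitor voltage as output), ω_n = 1/√(LC) = 1/√(1.36 mH · 912 nF) = 28400 rad/s.
ζ = (R/2)·√(C/L) = (57.8/2)·√(912 nF/1.36 mH) = 0.748.
Overshoot: exp(−π·0.748/√(1−0.748²)) = 0.0289, i.e. 2.89%.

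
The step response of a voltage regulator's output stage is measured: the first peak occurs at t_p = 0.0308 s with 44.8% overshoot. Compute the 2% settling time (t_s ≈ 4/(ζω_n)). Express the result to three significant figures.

t_s ≈ 0.153 s

The overshoot fixes ζ = −ln(OS)/√(π²+ln²(OS)) = 0.248.
From t_p = π/ω_d, ω_d = π/0.0308 = 102 rad/s, so ω_n = ω_d/√(1−ζ²) = 105 rad/s.
t_s ≈ 4/(ζω_n) = 4/(0.248·105) = 0.153 s.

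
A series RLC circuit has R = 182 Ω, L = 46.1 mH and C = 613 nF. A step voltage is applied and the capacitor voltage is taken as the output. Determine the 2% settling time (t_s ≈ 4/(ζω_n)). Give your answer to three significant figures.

t_s ≈ 0.00203 s

For a series RLC circuit (capacitor voltage as output), ω_n = 1/√(LC) = 1/√(46.1 mH · 613 nF) = 5950 rad/s.
ζ = (R/2)·√(C/L) = (182/2)·√(613 nF/46.1 mH) = 0.332.
t_s ≈ 4/(ζω_n) = 0.00203 s.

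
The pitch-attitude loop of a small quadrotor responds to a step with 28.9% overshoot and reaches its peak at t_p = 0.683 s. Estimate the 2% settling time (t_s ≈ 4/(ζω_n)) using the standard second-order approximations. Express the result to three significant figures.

The overshoot fixes ζ = −ln(OS)/√(π²+ln²(OS)) = 0.367.
t_p = π/ω_d ⇒ ω_d = 4.60 rad/s; then ω_n = ω_d/√(1−ζ²) = 4.95 rad/s.
t_s ≈ 4/(ζω_n) = 4/(0.367·4.95) = 2.20 s.

t_s ≈ 2.20 s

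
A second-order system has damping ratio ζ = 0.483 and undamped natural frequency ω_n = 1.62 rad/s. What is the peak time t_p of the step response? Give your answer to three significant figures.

t_p ≈ 2.21 s

The damped frequency is ω_d = ω_n√(1−ζ²) = 1.62·√(1−0.233) = 1.42 rad/s.
Peak time t_p = π/ω_d = π/1.42 = 2.21 s.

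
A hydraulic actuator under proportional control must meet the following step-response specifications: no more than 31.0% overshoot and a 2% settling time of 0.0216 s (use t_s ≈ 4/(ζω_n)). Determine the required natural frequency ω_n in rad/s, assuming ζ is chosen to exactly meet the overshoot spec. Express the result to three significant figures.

ω_n ≈ 530 rad/s

ζ = −ln(OS)/√(π² + (ln OS)²). With OS = 0.310, ln OS = −1.171 and ζ = 1.171/3.353 = 0.349.
Then ω_n = 4/(ζ t_s) = 4/(0.349 × 0.0216) = 530 rad/s.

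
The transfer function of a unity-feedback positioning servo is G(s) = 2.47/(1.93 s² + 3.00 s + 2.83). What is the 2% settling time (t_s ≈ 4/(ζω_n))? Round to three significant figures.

Dividing through by 1.93: denominator becomes s² + 1.554 s + 1.466.
So ω_n = √1.466 = 1.21 rad/s and ζ = 1.554/(2·1.21) = 0.642.
t_s ≈ 4/(ζω_n) = 5.15 s.

t_s ≈ 5.15 s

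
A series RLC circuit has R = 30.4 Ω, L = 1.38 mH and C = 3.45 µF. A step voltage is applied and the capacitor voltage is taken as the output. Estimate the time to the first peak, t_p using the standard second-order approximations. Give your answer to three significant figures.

For a series RLC circuit (capacitor voltage as output), ω_n = 1/√(LC) = 1/√(1.38 mH · 3.45 µF) = 14500 rad/s.
ζ = (R/2)·√(C/L) = (30.4/2)·√(3.45 µF/1.38 mH) = 0.760.
The damped frequency ω_d = ω_n√(1−ζ²) = 9420 rad/s. t_p = π/ω_d = 0.000334 s.

t_p ≈ 0.000334 s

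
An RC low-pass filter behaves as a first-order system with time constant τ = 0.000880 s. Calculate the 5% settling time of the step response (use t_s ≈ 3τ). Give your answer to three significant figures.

t_s ≈ 3τ = 0.00264 s.

t_s ≈ 0.00264 s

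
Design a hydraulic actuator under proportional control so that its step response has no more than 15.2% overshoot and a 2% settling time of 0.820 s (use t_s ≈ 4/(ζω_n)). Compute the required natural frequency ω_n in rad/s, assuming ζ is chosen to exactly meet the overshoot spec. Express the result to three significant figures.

ω_n ≈ 9.49 rad/s

Inverting the overshoot relation: ζ = |ln 0.152|/√(π² + ln²0.152) = 0.514.
Then ω_n = 4/(ζ t_s) = 4/(0.514 × 0.820) = 9.49 rad/s.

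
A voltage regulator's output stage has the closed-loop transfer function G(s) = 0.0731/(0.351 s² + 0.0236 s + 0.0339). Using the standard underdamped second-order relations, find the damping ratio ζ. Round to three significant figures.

ζ ≈ 0.108

Dividing through by 0.351: denominator becomes s² + 0.06724 s + 0.09658.
So ω_n = √0.09658 = 0.311 rad/s and ζ = 0.06724/(2·0.311) = 0.108.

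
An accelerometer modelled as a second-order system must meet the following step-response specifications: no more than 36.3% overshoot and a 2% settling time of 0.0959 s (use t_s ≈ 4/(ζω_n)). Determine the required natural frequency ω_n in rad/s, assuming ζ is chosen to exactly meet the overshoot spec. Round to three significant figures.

ζ = −ln(OS)/√(π² + (ln OS)²). With OS = 0.363, ln OS = −1.013 and ζ = 1.013/3.301 = 0.307.
From t_s ≈ 4/(ζω_n): ω_n = 4/(ζ·t_s) = 4/(0.307·0.0959) = 136 rad/s.

ω_n ≈ 136 rad/s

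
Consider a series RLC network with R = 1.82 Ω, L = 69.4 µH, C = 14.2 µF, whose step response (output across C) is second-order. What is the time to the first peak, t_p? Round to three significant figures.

t_p ≈ 0.000108 s

For a series RLC circuit (capacitor voltage as output), ω_n = 1/√(LC) = 1/√(69.4 µH · 14.2 µF) = 31900 rad/s.
ζ = (R/2)·√(C/L) = (1.82/2)·√(14.2 µF/69.4 µH) = 0.412.
ω_d = ω_n√(1−ζ²) = 29000 rad/s. t_p = π/ω_d = 0.000108 s.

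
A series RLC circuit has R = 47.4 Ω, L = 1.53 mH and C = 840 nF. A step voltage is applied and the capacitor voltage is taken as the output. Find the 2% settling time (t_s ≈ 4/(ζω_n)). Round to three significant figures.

t_s ≈ 0.000258 s

For a series RLC circuit (capacitor voltage as output), ω_n = 1/√(LC) = 1/√(1.53 mH · 840 nF) = 27900 rad/s.
ζ = (R/2)·√(C/L) = (47.4/2)·√(840 nF/1.53 mH) = 0.555.
t_s ≈ 4/(ζω_n) = 0.000258 s.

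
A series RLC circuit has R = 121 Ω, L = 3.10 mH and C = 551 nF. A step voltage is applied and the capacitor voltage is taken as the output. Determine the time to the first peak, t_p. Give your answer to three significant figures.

For a series RLC circuit (capacitor voltage as output), ω_n = 1/√(LC) = 1/√(3.10 mH · 551 nF) = 24200 rad/s.
ζ = (R/2)·√(C/L) = (121/2)·√(551 nF/3.10 mH) = 0.807.
ω_d = ω_n√(1−ζ²) = 14300 rad/s. t_p = π/ω_d = 0.000220 s.

t_p ≈ 0.000220 s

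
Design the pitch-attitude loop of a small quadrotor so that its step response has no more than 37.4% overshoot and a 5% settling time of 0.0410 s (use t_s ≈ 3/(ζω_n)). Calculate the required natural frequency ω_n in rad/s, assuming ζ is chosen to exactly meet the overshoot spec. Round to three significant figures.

ω_n ≈ 245 rad/s

ζ = −ln(OS)/√(π² + (ln OS)²). With OS = 0.374, ln OS = −0.9835 and ζ = 0.9835/3.292 = 0.299.
Then ω_n = 3/(ζ t_s) = 3/(0.299 × 0.0410) = 245 rad/s.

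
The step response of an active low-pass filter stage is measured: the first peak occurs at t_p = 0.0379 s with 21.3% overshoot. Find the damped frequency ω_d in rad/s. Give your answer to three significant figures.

ω_d ≈ 82.9 rad/s

t_p = π/ω_d, so ω_d = π/0.0379 = 82.9 rad/s.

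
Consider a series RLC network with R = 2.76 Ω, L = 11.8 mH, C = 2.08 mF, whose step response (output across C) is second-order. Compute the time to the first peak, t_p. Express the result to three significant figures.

For a series RLC circuit (capacitor voltage as output), ω_n = 1/√(LC) = 1/√(11.8 mH · 2.08 mF) = 202 rad/s.
ζ = (R/2)·√(C/L) = (2.76/2)·√(2.08 mF/11.8 mH) = 0.579.
ω_d = ω_n√(1−ζ²) = 165 rad/s. t_p = π/ω_d = 0.0191 s.

t_p ≈ 0.0191 s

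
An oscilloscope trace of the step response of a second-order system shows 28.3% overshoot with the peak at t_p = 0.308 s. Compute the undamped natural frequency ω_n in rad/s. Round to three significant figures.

ω_n ≈ 11.0 rad/s

From the overshoot, ζ = −ln(OS)/√(π²+ln²(OS)) = 0.373.
t_p = π/ω_d ⇒ ω_d = 10.2 rad/s; then ω_n = ω_d/√(1−ζ²) = 11.0 rad/s.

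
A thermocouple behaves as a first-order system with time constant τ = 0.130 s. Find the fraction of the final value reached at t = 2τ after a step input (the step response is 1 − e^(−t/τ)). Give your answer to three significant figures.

y(t)/y_∞ = 1 − e^(−t/τ) = 1 − e^(−2) = 1 − e^(−2.00) = 0.865.

y/y_∞ ≈ 0.865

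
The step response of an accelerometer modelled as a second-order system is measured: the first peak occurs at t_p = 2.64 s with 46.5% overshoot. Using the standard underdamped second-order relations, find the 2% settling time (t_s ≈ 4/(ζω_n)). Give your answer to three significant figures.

t_s ≈ 13.8 s

ζ from %OS: ζ = |ln 0.465|/√(π²+ln²0.465) = 0.237.
t_p = π/ω_d ⇒ ω_d = 1.19 rad/s; then ω_n = ω_d/√(1−ζ²) = 1.22 rad/s.
t_s ≈ 4/(ζω_n) = 4/(0.237·1.22) = 13.8 s.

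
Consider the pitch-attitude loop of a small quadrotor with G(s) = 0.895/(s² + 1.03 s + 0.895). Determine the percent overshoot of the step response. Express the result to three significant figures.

Comparing the denominator to s² + 2ζω_n s + ω_n²: ω_n = √0.895 = 0.946 rad/s, and 2ζω_n = 1.03 so ζ = 1.03/(2·0.946) = 0.544.
%OS = 100·exp(−πζ/√(1−ζ²)) = 13.0%.

%OS ≈ 13.0%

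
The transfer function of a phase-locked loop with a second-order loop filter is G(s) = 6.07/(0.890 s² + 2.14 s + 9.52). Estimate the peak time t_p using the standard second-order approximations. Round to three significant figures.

Dividing through by 0.890: denominator becomes s² + 2.404 s + 10.70.
So ω_n = √10.70 = 3.27 rad/s and ζ = 2.404/(2·3.27) = 0.368.
ω_d = 3.27·√(1 − 0.368²) = 3.04 rad/s. t_p = π/ω_d = 1.03 s.

t_p ≈ 1.03 s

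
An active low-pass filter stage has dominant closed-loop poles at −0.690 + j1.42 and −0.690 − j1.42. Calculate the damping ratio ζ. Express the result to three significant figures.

ζ ≈ 0.437

With σ = 0.690, ω_d = 1.42: ω_n = √(σ²+ω_d²) = 1.58 rad/s, ζ = σ/ω_n = 0.437.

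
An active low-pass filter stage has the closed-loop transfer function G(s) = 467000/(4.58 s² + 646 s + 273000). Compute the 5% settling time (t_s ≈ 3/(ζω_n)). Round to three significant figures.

t_s ≈ 0.0425 s

Dividing through by 4.58: denominator becomes s² + 141.0 s + 59610.
So ω_n = √59610 = 244 rad/s and ζ = 141.0/(2·244) = 0.289.
t_s ≈ 3/(ζω_n) = 0.0425 s.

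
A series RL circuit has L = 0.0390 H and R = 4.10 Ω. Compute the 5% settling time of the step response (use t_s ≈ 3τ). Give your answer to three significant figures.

τ = L/R = 0.0390/4.10 = 0.00951 s.
t_s ≈ 3τ = 0.0285 s.

t_s ≈ 0.0285 s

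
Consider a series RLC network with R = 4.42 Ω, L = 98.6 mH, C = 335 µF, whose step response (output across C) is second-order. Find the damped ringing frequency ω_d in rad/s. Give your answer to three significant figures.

ω_d ≈ 173 rad/s

For a series RLC circuit (capacitor voltage as output), ω_n = 1/√(LC) = 1/√(98.6 mH · 335 µF) = 174 rad/s.
ζ = (R/2)·√(C/L) = (4.42/2)·√(335 µF/98.6 mH) = 0.129.
ω_d = 174·√(1 − 0.129²) = 173 rad/s.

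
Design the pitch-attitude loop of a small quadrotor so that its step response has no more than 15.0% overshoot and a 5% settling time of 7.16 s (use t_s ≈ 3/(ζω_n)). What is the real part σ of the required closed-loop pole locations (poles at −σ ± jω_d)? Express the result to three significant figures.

The settling-time spec alone fixes σ = ζω_n = 3/t_s = 3/7.16 = 0.419.
(Overshoot then fixes ζ = 0.517 and hence ω_d = σ·√(1−ζ²)/ζ = 0.694 rad/s.)

σ ≈ 0.419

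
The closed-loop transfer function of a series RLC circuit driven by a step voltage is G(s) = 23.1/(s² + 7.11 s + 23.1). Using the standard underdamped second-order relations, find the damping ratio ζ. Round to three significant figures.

Matching coefficients with s² + 2ζω_n s + ω_n² gives ω_n² = 23.1 ⇒ ω_n = 4.81 rad/s, and ζ = 7.11/(2ω_n) = 0.740.

ζ ≈ 0.740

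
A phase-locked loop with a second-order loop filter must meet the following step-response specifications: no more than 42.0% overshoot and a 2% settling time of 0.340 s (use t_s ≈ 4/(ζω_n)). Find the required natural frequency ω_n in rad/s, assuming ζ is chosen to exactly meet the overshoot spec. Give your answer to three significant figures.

ω_n ≈ 44.2 rad/s

Inverting the overshoot relation: ζ = |ln 0.420|/√(π² + ln²0.420) = 0.266.
From t_s ≈ 4/(ζω_n): ω_n = 4/(ζ·t_s) = 4/(0.266·0.340) = 44.2 rad/s.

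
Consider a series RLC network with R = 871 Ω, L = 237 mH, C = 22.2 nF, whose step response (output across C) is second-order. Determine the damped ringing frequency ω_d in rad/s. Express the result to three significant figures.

ω_d ≈ 13700 rad/s

For a series RLC circuit (capacitor voltage as output), ω_n = 1/√(LC) = 1/√(237 mH · 22.2 nF) = 13800 rad/s.
ζ = (R/2)·√(C/L) = (871/2)·√(22.2 nF/237 mH) = 0.133.
ω_d = ω_n√(1−ζ²) = 13700 rad/s.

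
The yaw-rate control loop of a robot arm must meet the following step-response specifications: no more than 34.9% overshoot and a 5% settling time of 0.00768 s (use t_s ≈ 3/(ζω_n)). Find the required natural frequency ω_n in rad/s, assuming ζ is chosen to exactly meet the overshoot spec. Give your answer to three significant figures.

Inverting the overshoot relation: ζ = |ln 0.349|/√(π² + ln²0.349) = 0.318.
From t_s ≈ 3/(ζω_n): ω_n = 3/(ζ·t_s) = 3/(0.318·0.00768) = 1230 rad/s.

ω_n ≈ 1230 rad/s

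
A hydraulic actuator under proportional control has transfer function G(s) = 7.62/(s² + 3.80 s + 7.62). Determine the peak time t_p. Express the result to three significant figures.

t_p ≈ 1.57 s

Matching coefficients with s² + 2ζω_n s + ω_n² gives ω_n² = 7.62 ⇒ ω_n = 2.76 rad/s, and ζ = 3.80/(2ω_n) = 0.688.
ω_d = ω_n√(1−ζ²) = 2.00 rad/s. Then t_p = π/ω_d = 1.57 s.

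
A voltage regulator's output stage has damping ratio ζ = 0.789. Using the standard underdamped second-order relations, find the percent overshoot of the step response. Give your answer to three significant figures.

For an underdamped second-order system, %OS = 100·exp(−πζ/√(1−ζ²)).
πζ/√(1−ζ²) = π·0.789/√(1−0.623) = 4.034, so %OS = 100·e^(−4.034) = 1.77%.

%OS ≈ 1.77%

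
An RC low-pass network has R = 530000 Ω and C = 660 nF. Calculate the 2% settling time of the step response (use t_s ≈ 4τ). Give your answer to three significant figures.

t_s ≈ 1.40 s

τ = RC = 530000 × 660 nF = 0.350 s.
t_s ≈ 4τ = 1.40 s.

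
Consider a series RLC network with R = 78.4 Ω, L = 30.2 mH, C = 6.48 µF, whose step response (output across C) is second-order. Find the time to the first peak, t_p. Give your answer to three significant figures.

t_p ≈ 0.00170 s

For a series RLC circuit (capacitor voltage as output), ω_n = 1/√(LC) = 1/√(30.2 mH · 6.48 µF) = 2260 rad/s.
ζ = (R/2)·√(C/L) = (78.4/2)·√(6.48 µF/30.2 mH) = 0.574.
ω_d = 2260·√(1 − 0.574²) = 1850 rad/s. t_p = π/ω_d = 0.00170 s.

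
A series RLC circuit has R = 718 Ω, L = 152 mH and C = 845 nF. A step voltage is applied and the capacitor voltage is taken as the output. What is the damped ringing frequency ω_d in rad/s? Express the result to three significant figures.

For a series RLC circuit (capacitor voltage as output), ω_n = 1/√(LC) = 1/√(152 mH · 845 nF) = 2790 rad/s.
ζ = (R/2)·√(C/L) = (718/2)·√(845 nF/152 mH) = 0.846.
The damped frequency ω_d = ω_n√(1−ζ²) = 1490 rad/s.

ω_d ≈ 1490 rad/s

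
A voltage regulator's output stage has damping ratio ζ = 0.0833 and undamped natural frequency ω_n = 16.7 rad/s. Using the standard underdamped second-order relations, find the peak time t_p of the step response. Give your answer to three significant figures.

t_p ≈ 0.189 s

The damped frequency is ω_d = ω_n√(1−ζ²) = 16.7·√(1−0.00694) = 16.6 rad/s.
Peak time t_p = π/ω_d = π/16.6 = 0.189 s.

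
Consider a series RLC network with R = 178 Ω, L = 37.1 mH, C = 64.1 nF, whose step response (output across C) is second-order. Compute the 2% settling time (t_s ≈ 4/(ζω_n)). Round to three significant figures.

t_s ≈ 0.00167 s

For a series RLC circuit (capacitor voltage as output), ω_n = 1/√(LC) = 1/√(37.1 mH · 64.1 nF) = 20500 rad/s.
ζ = (R/2)·√(C/L) = (178/2)·√(64.1 nF/37.1 mH) = 0.117.
t_s ≈ 4/(ζω_n) = 0.00167 s.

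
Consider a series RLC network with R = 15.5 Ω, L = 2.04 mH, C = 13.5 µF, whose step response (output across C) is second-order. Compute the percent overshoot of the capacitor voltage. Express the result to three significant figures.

For a series RLC circuit (capacitor voltage as output), ω_n = 1/√(LC) = 1/√(2.04 mH · 13.5 µF) = 6030 rad/s.
ζ = (R/2)·√(C/L) = (15.5/2)·√(13.5 µF/2.04 mH) = 0.630.
Overshoot: exp(−π·0.630/√(1−0.630²)) = 0.0780, i.e. 7.80%.

%OS ≈ 7.80%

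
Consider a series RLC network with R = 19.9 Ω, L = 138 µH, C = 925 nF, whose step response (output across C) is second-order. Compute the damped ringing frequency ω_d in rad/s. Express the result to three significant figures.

ω_d ≈ 51300 rad/s

For a series RLC circuit (capacitor voltage as output), ω_n = 1/√(LC) = 1/√(138 µH · 925 nF) = 88500 rad/s.
ζ = (R/2)·√(C/L) = (19.9/2)·√(925 nF/138 µH) = 0.815.
ω_d = 88500·√(1 − 0.815²) = 51300 rad/s.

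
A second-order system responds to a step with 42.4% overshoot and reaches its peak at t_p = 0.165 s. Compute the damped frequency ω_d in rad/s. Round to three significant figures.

ω_d ≈ 19.0 rad/s

t_p = π/ω_d, so ω_d = π/0.165 = 19.0 rad/s.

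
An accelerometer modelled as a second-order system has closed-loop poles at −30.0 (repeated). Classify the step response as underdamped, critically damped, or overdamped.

Since there is a repeated negative-real pole, the response is critically damped.

critically damped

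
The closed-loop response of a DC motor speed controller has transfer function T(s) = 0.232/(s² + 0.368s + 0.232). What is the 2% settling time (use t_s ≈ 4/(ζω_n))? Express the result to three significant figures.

t_s ≈ 21.7 s

Matching coefficients with s² + 2ζω_n s + ω_n² gives ω_n² = 0.232 ⇒ ω_n = 0.482 rad/s, and ζ = 0.368/(2ω_n) = 0.382.
t_s ≈ 4/(ζω_n) = 4/(0.382·0.482) = 21.7 s.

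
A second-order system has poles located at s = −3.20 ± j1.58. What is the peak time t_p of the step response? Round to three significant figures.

t_p ≈ 1.99 s

t_p = π/ω_d with ω_d = 1.58 (the imaginary part), so t_p = 1.99 s.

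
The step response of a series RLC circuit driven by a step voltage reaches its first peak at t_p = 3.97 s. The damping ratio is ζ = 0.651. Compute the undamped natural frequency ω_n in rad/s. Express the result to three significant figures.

Peak time t_p = π/ω_d, so ω_d = π/t_p = π/3.97 = 0.791 rad/s.
ω_n = ω_d/√(1−ζ²) = 0.791/√0.576 = 1.04 rad/s.

ω_n ≈ 1.04 rad/s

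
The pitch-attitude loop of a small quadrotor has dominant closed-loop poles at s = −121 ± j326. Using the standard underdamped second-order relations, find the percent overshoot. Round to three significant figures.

|pole| = ω_n = √(121² + 326²) = 348 rad/s; ζ = cos θ = σ/ω_n = 0.348.
Overshoot: exp(−π·0.348/√(1−0.348²)) = 0.312, i.e. 31.2%.

%OS ≈ 31.2%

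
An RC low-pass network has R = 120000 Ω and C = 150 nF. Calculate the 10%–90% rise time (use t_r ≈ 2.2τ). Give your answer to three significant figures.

t_r ≈ 0.0396 s

τ = RC = 120000 × 150 nF = 0.0180 s.
t_r ≈ 2.2τ = 0.0396 s.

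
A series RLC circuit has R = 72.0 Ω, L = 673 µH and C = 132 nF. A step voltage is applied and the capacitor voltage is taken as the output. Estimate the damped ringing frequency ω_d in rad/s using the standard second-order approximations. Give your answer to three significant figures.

ω_d ≈ 91600 rad/s

For a series RLC circuit (capacitor voltage as output), ω_n = 1/√(LC) = 1/√(673 µH · 132 nF) = 106000 rad/s.
ζ = (R/2)·√(C/L) = (72.0/2)·√(132 nF/673 µH) = 0.504.
ω_d = 106000·√(1 − 0.504²) = 91600 rad/s.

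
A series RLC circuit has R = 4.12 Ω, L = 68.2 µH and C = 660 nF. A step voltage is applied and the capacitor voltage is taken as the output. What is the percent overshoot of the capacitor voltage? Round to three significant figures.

%OS ≈ 52.2%

For a series RLC circuit (capacitor voltage as output), ω_n = 1/√(LC) = 1/√(68.2 µH · 660 nF) = 149000 rad/s.
ζ = (R/2)·√(C/L) = (4.12/2)·√(660 nF/68.2 µH) = 0.203.
Overshoot: exp(−π·0.203/√(1−0.203²)) = 0.522, i.e. 52.2%.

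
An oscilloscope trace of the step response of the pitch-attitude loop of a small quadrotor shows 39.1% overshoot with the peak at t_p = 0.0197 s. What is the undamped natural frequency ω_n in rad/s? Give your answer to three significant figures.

ω_n ≈ 166 rad/s

ζ from %OS: ζ = |ln 0.391|/√(π²+ln²0.391) = 0.286.
t_p = π/ω_d ⇒ ω_d = 159 rad/s; then ω_n = ω_d/√(1−ζ²) = 166 rad/s.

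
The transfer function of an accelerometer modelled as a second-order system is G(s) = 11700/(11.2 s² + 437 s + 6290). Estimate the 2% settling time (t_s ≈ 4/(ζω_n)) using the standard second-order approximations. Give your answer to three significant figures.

Dividing through by 11.2: denominator becomes s² + 39.02 s + 561.6.
So ω_n = √561.6 = 23.7 rad/s and ζ = 39.02/(2·23.7) = 0.823.
t_s ≈ 4/(ζω_n) = 0.205 s.

t_s ≈ 0.205 s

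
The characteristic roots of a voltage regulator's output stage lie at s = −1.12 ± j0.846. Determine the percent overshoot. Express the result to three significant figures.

With σ = 1.12, ω_d = 0.846: ω_n = √(σ²+ω_d²) = 1.40 rad/s, ζ = σ/ω_n = 0.798.
%OS = 100 e^{−πζ/√(1−ζ²)} with ζ = 0.798 gives 1.56%.

%OS ≈ 1.56%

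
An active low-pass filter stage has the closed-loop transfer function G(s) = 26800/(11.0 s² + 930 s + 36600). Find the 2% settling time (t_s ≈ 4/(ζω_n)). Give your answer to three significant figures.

Dividing through by 11.0: denominator becomes s² + 84.55 s + 3327.
So ω_n = √3327 = 57.7 rad/s and ζ = 84.55/(2·57.7) = 0.733.
t_s ≈ 4/(ζω_n) = 0.0946 s.

t_s ≈ 0.0946 s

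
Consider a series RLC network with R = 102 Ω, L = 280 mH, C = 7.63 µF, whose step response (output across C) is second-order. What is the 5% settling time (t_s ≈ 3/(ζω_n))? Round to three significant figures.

For a series RLC circuit (capacitor voltage as output), ω_n = 1/√(LC) = 1/√(280 mH · 7.63 µF) = 684 rad/s.
ζ = (R/2)·√(C/L) = (102/2)·√(7.63 µF/280 mH) = 0.266.
t_s ≈ 3/(ζω_n) = 0.0165 s.

t_s ≈ 0.0165 s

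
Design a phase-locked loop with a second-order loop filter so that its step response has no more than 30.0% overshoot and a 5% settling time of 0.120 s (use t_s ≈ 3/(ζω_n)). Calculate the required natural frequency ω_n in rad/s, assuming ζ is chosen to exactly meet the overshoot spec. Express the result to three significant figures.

ζ = −ln(OS)/√(π² + (ln OS)²). With OS = 0.300, ln OS = −1.204 and ζ = 1.204/3.364 = 0.358.
Then ω_n = 3/(ζ t_s) = 3/(0.358 × 0.120) = 69.9 rad/s.

ω_n ≈ 69.9 rad/s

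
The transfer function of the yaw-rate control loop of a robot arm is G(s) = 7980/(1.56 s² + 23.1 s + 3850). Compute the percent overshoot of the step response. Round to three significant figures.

Dividing through by 1.56: denominator becomes s² + 14.81 s + 2468.
So ω_n = √2468 = 49.7 rad/s and ζ = 14.81/(2·49.7) = 0.149.
%OS = 100·exp(−πζ/√(1−ζ²)) = 62.3%.

%OS ≈ 62.3%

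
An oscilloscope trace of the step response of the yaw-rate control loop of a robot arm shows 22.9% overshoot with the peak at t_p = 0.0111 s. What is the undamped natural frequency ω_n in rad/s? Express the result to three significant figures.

The overshoot fixes ζ = −ln(OS)/√(π²+ln²(OS)) = 0.425.
From t_p = π/ω_d, ω_d = π/0.0111 = 283 rad/s, so ω_n = ω_d/√(1−ζ²) = 313 rad/s.

ω_n ≈ 313 rad/s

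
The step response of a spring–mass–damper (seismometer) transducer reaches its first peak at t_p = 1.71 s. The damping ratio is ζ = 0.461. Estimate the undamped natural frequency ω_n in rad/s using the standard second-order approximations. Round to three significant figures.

ω_n ≈ 2.07 rad/s

Peak time t_p = π/ω_d, so ω_d = π/t_p = π/1.71 = 1.84 rad/s.
ω_n = ω_d/√(1−ζ²) = 1.84/√0.787 = 2.07 rad/s.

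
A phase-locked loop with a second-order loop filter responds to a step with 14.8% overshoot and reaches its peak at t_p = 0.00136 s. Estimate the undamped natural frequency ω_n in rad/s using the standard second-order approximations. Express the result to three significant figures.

ω_n ≈ 2700 rad/s

The overshoot fixes ζ = −ln(OS)/√(π²+ln²(OS)) = 0.520.
t_p = π/ω_d ⇒ ω_d = 2310 rad/s; then ω_n = ω_d/√(1−ζ²) = 2700 rad/s.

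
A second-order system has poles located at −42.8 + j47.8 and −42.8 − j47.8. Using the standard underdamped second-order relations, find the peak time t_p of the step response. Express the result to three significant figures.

t_p ≈ 0.0657 s

t_p = π/ω_d with ω_d = 47.8 (the imaginary part), so t_p = 0.0657 s.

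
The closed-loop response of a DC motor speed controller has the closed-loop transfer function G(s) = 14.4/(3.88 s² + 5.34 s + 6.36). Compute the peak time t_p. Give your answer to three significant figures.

t_p ≈ 2.91 s

Dividing through by 3.88: denominator becomes s² + 1.376 s + 1.639.
So ω_n = √1.639 = 1.28 rad/s and ζ = 1.376/(2·1.28) = 0.537.
ω_d = 1.28·√(1 − 0.537²) = 1.08 rad/s. t_p = π/ω_d = 2.91 s.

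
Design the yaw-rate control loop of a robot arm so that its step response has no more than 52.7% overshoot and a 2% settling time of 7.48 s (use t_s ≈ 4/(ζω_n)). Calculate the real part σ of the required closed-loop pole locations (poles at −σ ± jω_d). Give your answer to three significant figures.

σ ≈ 0.535

The settling-time spec alone fixes σ = ζω_n = 4/t_s = 4/7.48 = 0.535.
(Overshoot then fixes ζ = 0.200 and hence ω_d = σ·√(1−ζ²)/ζ = 2.62 rad/s.)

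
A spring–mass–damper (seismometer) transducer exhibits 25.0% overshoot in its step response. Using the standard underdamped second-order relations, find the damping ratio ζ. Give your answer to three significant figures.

From %OS = 100·exp(−πζ/√(1−ζ²)), invert to get ζ = −ln(OS)/√(π² + ln²(OS)) with OS = 0.250.
−ln 0.250 = 1.386, so ζ = 1.386/√(π² + 1.922) = 0.404.

ζ ≈ 0.404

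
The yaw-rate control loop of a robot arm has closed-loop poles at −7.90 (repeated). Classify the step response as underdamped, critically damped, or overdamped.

critically damped

Since there is a repeated negative-real pole, the response is critically damped.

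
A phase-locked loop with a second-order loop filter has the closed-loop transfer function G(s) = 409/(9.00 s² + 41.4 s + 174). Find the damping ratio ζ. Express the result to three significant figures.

ζ ≈ 0.523

Dividing through by 9.00: denominator becomes s² + 4.600 s + 19.33.
So ω_n = √19.33 = 4.40 rad/s and ζ = 4.600/(2·4.40) = 0.523.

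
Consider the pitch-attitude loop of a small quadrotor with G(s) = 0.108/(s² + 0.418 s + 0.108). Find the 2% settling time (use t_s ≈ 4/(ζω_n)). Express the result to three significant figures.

t_s ≈ 19.1 s

Matching coefficients with s² + 2ζω_n s + ω_n² gives ω_n² = 0.108 ⇒ ω_n = 0.329 rad/s, and ζ = 0.418/(2ω_n) = 0.636.
t_s ≈ 4/(ζω_n) = 4/(0.636·0.329) = 19.1 s.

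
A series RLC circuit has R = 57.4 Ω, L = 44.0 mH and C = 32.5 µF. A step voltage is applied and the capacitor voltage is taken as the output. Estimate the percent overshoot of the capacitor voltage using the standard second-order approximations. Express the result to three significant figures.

%OS ≈ 1.99%

For a series RLC circuit (capacitor voltage as output), ω_n = 1/√(LC) = 1/√(44.0 mH · 32.5 µF) = 836 rad/s.
ζ = (R/2)·√(C/L) = (57.4/2)·√(32.5 µF/44.0 mH) = 0.780.
%OS = 100·exp(−πζ/√(1−ζ²)) = 1.99%.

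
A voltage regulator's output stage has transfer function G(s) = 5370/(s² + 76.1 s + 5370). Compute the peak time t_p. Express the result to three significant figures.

t_p ≈ 0.0502 s

ω_n = √5370 = 73.3 rad/s; ζ = 76.1/(2·73.3) = 0.519.
The damped frequency ω_d = ω_n√(1−ζ²) = 62.6 rad/s. Then t_p = π/ω_d = 0.0502 s.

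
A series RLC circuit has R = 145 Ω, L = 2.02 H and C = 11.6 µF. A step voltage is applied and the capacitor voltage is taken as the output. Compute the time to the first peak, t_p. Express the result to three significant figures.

For a series RLC circuit (capacitor voltage as output), ω_n = 1/√(LC) = 1/√(2.02 H · 11.6 µF) = 207 rad/s.
ζ = (R/2)·√(C/L) = (145/2)·√(11.6 µF/2.02 H) = 0.174.
ω_d = ω_n√(1−ζ²) = 203 rad/s. t_p = π/ω_d = 0.0154 s.

t_p ≈ 0.0154 s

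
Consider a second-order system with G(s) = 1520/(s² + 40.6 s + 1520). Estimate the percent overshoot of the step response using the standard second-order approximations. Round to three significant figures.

ω_n = √1520 = 39.0 rad/s; ζ = 40.6/(2·39.0) = 0.521.
%OS = 100 e^{−πζ/√(1−ζ²)} with ζ = 0.521 gives 14.7%.

%OS ≈ 14.7%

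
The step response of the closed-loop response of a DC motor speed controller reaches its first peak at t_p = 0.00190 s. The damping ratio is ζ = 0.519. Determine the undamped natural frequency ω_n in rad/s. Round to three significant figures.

Peak time t_p = π/ω_d, so ω_d = π/t_p = π/0.00190 = 1650 rad/s.
ω_n = ω_d/√(1−ζ²) = 1650/√0.731 = 1930 rad/s.

ω_n ≈ 1930 rad/s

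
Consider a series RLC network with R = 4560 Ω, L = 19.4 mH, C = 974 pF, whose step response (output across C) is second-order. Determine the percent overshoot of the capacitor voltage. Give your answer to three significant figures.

%OS ≈ 15.5%

For a series RLC circuit (capacitor voltage as output), ω_n = 1/√(LC) = 1/√(19.4 mH · 974 pF) = 230000 rad/s.
ζ = (R/2)·√(C/L) = (4560/2)·√(974 pF/19.4 mH) = 0.511.
%OS = 100·exp(−πζ/√(1−ζ²)) = 15.5%.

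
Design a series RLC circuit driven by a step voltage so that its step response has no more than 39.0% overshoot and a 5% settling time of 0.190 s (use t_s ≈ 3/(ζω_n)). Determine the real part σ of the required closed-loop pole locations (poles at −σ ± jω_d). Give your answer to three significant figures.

σ ≈ 15.8

The settling-time spec alone fixes σ = ζω_n = 3/t_s = 3/0.190 = 15.8.
(Overshoot then fixes ζ = 0.287 and hence ω_d = σ·√(1−ζ²)/ζ = 52.7 rad/s.)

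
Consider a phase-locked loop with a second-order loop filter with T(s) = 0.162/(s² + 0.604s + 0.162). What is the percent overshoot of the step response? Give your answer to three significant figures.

Matching coefficients with s² + 2ζω_n s + ω_n² gives ω_n² = 0.162 ⇒ ω_n = 0.402 rad/s, and ζ = 0.604/(2ω_n) = 0.750.
Overshoot: exp(−π·0.750/√(1−0.750²)) = 0.0283, i.e. 2.83%.

%OS ≈ 2.83%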